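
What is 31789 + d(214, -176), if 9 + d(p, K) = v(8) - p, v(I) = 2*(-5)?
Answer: 31556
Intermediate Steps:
v(I) = -10
d(p, K) = -19 - p (d(p, K) = -9 + (-10 - p) = -19 - p)
31789 + d(214, -176) = 31789 + (-19 - 1*214) = 31789 + (-19 - 214) = 31789 - 233 = 31556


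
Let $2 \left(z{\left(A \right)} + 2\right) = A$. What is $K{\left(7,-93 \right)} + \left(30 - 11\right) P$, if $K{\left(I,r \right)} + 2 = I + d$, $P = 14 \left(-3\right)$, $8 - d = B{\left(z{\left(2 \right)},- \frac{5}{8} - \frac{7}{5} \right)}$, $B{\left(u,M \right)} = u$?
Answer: $-784$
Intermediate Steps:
$z{\left(A \right)} = -2 + \frac{A}{2}$
$d = 9$ ($d = 8 - \left(-2 + \frac{1}{2} \cdot 2\right) = 8 - \left(-2 + 1\right) = 8 - -1 = 8 + 1 = 9$)
$P = -42$
$K{\left(I,r \right)} = 7 + I$ ($K{\left(I,r \right)} = -2 + \left(I + 9\right) = -2 + \left(9 + I\right) = 7 + I$)
$K{\left(7,-93 \right)} + \left(30 - 11\right) P = \left(7 + 7\right) + \left(30 - 11\right) \left(-42\right) = 14 + 19 \left(-42\right) = 14 - 798 = -784$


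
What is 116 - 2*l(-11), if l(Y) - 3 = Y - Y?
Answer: 110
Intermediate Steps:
l(Y) = 3 (l(Y) = 3 + (Y - Y) = 3 + 0 = 3)
116 - 2*l(-11) = 116 - 2*3 = 116 - 6 = 110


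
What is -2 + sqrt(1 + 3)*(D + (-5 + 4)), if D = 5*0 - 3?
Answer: -10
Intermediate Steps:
D = -3 (D = 0 - 3 = -3)
-2 + sqrt(1 + 3)*(D + (-5 + 4)) = -2 + sqrt(1 + 3)*(-3 + (-5 + 4)) = -2 + sqrt(4)*(-3 - 1) = -2 + 2*(-4) = -2 - 8 = -10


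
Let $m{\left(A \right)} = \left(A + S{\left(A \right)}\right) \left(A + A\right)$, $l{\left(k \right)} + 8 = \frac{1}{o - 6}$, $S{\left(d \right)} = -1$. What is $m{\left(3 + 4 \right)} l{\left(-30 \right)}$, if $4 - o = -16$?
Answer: $-666$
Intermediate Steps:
$o = 20$ ($o = 4 - -16 = 4 + 16 = 20$)
$l{\left(k \right)} = - \frac{111}{14}$ ($l{\left(k \right)} = -8 + \frac{1}{20 - 6} = -8 + \frac{1}{14} = - \frac{111}{14}$)
$m{\left(A \right)} = 2 A \left(-1 + A\right)$ ($m{\left(A \right)} = \left(A - 1\right) \left(A + A\right) = \left(-1 + A\right) 2 A = 2 A \left(-1 + A\right)$)
$m{\left(3 + 4 \right)} l{\left(-30 \right)} = 2 \left(3 + 4\right) \left(-1 + \left(3 + 4\right)\right) \left(- \frac{111}{14}\right) = 2 \cdot 7 \left(-1 + 7\right) \left(- \frac{111}{14}\right) = 2 \cdot 7 \cdot 6 \left(- \frac{111}{14}\right) = 84 \left(- \frac{111}{14}\right) = -666$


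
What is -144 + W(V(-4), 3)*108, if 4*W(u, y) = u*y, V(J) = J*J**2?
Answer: -5328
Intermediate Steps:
V(J) = J**3
W(u, y) = u*y/4 (W(u, y) = (u*y)/4 = u*y/4)
-144 + W(V(-4), 3)*108 = -144 + ((1/4)*(-4)**3*3)*108 = -144 + ((1/4)*(-64)*3)*108 = -144 - 48*108 = -144 - 5184 = -5328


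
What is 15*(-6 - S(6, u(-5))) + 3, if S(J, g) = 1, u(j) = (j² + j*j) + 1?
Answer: -102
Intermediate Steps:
u(j) = 1 + 2*j² (u(j) = (j² + j²) + 1 = 2*j² + 1 = 1 + 2*j²)
15*(-6 - S(6, u(-5))) + 3 = 15*(-6 - 1*1) + 3 = 15*(-6 - 1) + 3 = 15*(-7) + 3 = -105 + 3 = -102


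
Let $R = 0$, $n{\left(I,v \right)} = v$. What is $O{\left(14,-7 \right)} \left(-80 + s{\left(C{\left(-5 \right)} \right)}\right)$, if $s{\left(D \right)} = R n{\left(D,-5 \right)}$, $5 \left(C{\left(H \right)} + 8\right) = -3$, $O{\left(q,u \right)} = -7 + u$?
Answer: $1120$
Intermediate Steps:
$C{\left(H \right)} = - \frac{43}{5}$ ($C{\left(H \right)} = -8 + \frac{1}{5} \left(-3\right) = -8 - \frac{3}{5} = - \frac{43}{5}$)
$s{\left(D \right)} = 0$ ($s{\left(D \right)} = 0 \left(-5\right) = 0$)
$O{\left(14,-7 \right)} \left(-80 + s{\left(C{\left(-5 \right)} \right)}\right) = \left(-7 - 7\right) \left(-80 + 0\right) = \left(-14\right) \left(-80\right) = 1120$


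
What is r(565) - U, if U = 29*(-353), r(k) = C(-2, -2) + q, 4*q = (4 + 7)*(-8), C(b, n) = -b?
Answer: 10217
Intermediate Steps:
q = -22 (q = ((4 + 7)*(-8))/4 = (11*(-8))/4 = (¼)*(-88) = -22)
r(k) = -20 (r(k) = -1*(-2) - 22 = 2 - 22 = -20)
U = -10237
r(565) - U = -20 - 1*(-10237) = -20 + 10237 = 10217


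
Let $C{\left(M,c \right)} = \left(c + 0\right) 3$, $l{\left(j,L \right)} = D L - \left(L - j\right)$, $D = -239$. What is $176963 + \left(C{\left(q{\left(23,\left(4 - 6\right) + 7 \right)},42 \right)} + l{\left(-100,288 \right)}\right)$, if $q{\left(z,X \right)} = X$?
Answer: $107869$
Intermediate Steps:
$l{\left(j,L \right)} = j - 240 L$ ($l{\left(j,L \right)} = - 239 L - \left(L - j\right) = j - 240 L$)
$C{\left(M,c \right)} = 3 c$ ($C{\left(M,c \right)} = c 3 = 3 c$)
$176963 + \left(C{\left(q{\left(23,\left(4 - 6\right) + 7 \right)},42 \right)} + l{\left(-100,288 \right)}\right) = 176963 + \left(3 \cdot 42 - 69220\right) = 176963 + \left(126 - 69220\right) = 176963 - 69094 = 107869$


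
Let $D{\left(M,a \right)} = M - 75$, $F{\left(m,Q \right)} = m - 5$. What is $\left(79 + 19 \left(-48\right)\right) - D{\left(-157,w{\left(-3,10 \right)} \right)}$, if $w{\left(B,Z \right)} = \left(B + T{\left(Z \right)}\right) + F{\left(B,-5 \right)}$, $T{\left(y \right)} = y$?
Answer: $-601$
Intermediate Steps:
$F{\left(m,Q \right)} = -5 + m$
$w{\left(B,Z \right)} = -5 + Z + 2 B$ ($w{\left(B,Z \right)} = \left(B + Z\right) + \left(-5 + B\right) = -5 + Z + 2 B$)
$D{\left(M,a \right)} = -75 + M$
$\left(79 + 19 \left(-48\right)\right) - D{\left(-157,w{\left(-3,10 \right)} \right)} = \left(79 + 19 \left(-48\right)\right) - \left(-75 - 157\right) = \left(79 - 912\right) - -232 = -833 + 232 = -601$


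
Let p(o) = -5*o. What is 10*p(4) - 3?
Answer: -203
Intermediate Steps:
10*p(4) - 3 = 10*(-5*4) - 3 = 10*(-20) - 3 = -200 - 3 = -203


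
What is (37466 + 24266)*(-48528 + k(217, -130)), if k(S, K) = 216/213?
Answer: -212692420512/71 ≈ -2.9957e+9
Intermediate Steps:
k(S, K) = 72/71 (k(S, K) = 216*(1/213) = 72/71)
(37466 + 24266)*(-48528 + k(217, -130)) = (37466 + 24266)*(-48528 + 72/71) = 61732*(-3445416/71) = -212692420512/71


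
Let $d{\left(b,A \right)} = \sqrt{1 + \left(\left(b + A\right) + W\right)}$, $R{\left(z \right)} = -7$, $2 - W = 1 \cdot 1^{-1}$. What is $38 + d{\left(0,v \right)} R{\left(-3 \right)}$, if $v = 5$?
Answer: $38 - 7 \sqrt{7} \approx 19.48$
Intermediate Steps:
$W = 1$ ($W = 2 - 1 \cdot 1^{-1} = 2 - 1 \cdot 1 = 2 - 1 = 1$)
$d{\left(b,A \right)} = \sqrt{2 + A + b}$ ($d{\left(b,A \right)} = \sqrt{1 + \left(\left(b + A\right) + 1\right)} = \sqrt{1 + \left(\left(A + b\right) + 1\right)} = \sqrt{1 + \left(1 + A + b\right)} = \sqrt{2 + A + b}$)
$38 + d{\left(0,v \right)} R{\left(-3 \right)} = 38 + \sqrt{2 + 5 + 0} \left(-7\right) = 38 + \sqrt{7} \left(-7\right) = 38 - 7 \sqrt{7}$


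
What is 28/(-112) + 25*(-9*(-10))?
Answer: 8999/4 ≈ 2249.8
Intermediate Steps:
28/(-112) + 25*(-9*(-10)) = 28*(-1/112) + 25*90 = -¼ + 2250 = 8999/4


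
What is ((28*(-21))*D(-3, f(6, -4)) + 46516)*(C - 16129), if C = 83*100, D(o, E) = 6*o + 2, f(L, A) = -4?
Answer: -437828996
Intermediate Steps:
D(o, E) = 2 + 6*o
C = 8300
((28*(-21))*D(-3, f(6, -4)) + 46516)*(C - 16129) = ((28*(-21))*(2 + 6*(-3)) + 46516)*(8300 - 16129) = (-588*(2 - 18) + 46516)*(-7829) = (-588*(-16) + 46516)*(-7829) = (9408 + 46516)*(-7829) = 55924*(-7829) = -437828996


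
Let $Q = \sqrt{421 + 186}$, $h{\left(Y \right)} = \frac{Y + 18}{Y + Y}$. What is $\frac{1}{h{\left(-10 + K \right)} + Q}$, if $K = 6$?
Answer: $\frac{28}{9663} + \frac{16 \sqrt{607}}{9663} \approx 0.043692$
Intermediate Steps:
$h{\left(Y \right)} = \frac{18 + Y}{2 Y}$
$Q = \sqrt{607} \approx 24.637$
$\frac{1}{h{\left(-10 + K \right)} + Q} = \frac{1}{\frac{18 + \left(-10 + 6\right)}{2 \left(-10 + 6\right)} + \sqrt{607}} = \frac{1}{\frac{18 - 4}{2 \left(-4\right)} + \sqrt{607}} = \frac{1}{\frac{1}{2} \left(- \frac{1}{4}\right) 14 + \sqrt{607}} = \frac{1}{- \frac{7}{4} + \sqrt{607}}$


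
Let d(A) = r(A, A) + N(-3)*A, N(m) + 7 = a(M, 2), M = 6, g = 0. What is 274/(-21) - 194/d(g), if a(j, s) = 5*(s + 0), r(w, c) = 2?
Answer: -2311/21 ≈ -110.05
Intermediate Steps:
a(j, s) = 5*s
N(m) = 3 (N(m) = -7 + 5*2 = -7 + 10 = 3)
d(A) = 2 + 3*A
274/(-21) - 194/d(g) = 274/(-21) - 194/(2 + 3*0) = 274*(-1/21) - 194/(2 + 0) = -274/21 - 194/2 = -274/21 - 194*½ = -274/21 - 97 = -2311/21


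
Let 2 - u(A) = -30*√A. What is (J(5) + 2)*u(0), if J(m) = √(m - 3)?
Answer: 4 + 2*√2 ≈ 6.8284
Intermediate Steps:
u(A) = 2 + 30*√A (u(A) = 2 - (-30)*√A = 2 + 30*√A)
J(m) = √(-3 + m)
(J(5) + 2)*u(0) = (√(-3 + 5) + 2)*(2 + 30*√0) = (√2 + 2)*(2 + 30*0) = (2 + √2)*(2 + 0) = (2 + √2)*2 = 4 + 2*√2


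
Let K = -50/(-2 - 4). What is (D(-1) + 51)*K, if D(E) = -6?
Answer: 375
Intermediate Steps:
K = 25/3 (K = -50/(-6) = -50*(-⅙) = 25/3 ≈ 8.3333)
(D(-1) + 51)*K = (-6 + 51)*(25/3) = 45*(25/3) = 375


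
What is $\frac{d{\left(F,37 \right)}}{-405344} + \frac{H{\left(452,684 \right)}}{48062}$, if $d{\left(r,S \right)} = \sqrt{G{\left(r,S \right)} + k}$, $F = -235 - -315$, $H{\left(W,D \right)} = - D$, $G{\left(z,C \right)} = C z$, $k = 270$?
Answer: $- \frac{342}{24031} - \frac{\sqrt{3230}}{405344} \approx -0.014372$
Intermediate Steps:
$F = 80$ ($F = -235 + 315 = 80$)
$d{\left(r,S \right)} = \sqrt{270 + S r}$ ($d{\left(r,S \right)} = \sqrt{S r + 270} = \sqrt{270 + S r}$)
$\frac{d{\left(F,37 \right)}}{-405344} + \frac{H{\left(452,684 \right)}}{48062} = \frac{\sqrt{270 + 37 \cdot 80}}{-405344} + \frac{\left(-1\right) 684}{48062} = \sqrt{270 + 2960} \left(- \frac{1}{405344}\right) - \frac{342}{24031} = \sqrt{3230} \left(- \frac{1}{405344}\right) - \frac{342}{24031} = - \frac{\sqrt{3230}}{405344} - \frac{342}{24031} = - \frac{342}{24031} - \frac{\sqrt{3230}}{405344}$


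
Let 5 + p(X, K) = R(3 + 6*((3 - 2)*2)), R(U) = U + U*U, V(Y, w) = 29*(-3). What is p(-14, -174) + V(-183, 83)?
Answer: 148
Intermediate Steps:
V(Y, w) = -87
R(U) = U + U²
p(X, K) = 235 (p(X, K) = -5 + (3 + 6*((3 - 2)*2))*(1 + (3 + 6*((3 - 2)*2))) = -5 + (3 + 6*(1*2))*(1 + (3 + 6*(1*2))) = -5 + (3 + 6*2)*(1 + (3 + 6*2)) = -5 + (3 + 12)*(1 + (3 + 12)) = -5 + 15*(1 + 15) = -5 + 15*16 = -5 + 240 = 235)
p(-14, -174) + V(-183, 83) = 235 - 87 = 148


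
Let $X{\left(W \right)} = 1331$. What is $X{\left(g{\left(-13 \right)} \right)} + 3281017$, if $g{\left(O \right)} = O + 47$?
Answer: $3282348$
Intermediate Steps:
$g{\left(O \right)} = 47 + O$
$X{\left(g{\left(-13 \right)} \right)} + 3281017 = 1331 + 3281017 = 3282348$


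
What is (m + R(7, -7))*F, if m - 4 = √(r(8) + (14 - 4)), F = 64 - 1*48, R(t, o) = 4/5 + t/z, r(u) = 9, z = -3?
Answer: 592/15 + 16*√19 ≈ 109.21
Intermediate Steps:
R(t, o) = ⅘ - t/3 (R(t, o) = 4/5 + t/(-3) = 4*(⅕) + t*(-⅓) = ⅘ - t/3)
F = 16 (F = 64 - 48 = 16)
m = 4 + √19 (m = 4 + √(9 + (14 - 4)) = 4 + √(9 + 10) = 4 + √19 ≈ 8.3589)
(m + R(7, -7))*F = ((4 + √19) + (⅘ - ⅓*7))*16 = ((4 + √19) + (⅘ - 7/3))*16 = ((4 + √19) - 23/15)*16 = (37/15 + √19)*16 = 592/15 + 16*√19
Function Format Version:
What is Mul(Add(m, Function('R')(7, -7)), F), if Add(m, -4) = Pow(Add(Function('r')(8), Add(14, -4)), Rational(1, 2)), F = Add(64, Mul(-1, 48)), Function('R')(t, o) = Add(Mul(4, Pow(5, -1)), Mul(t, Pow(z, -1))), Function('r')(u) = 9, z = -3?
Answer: Add(Rational(592, 15), Mul(16, Pow(19, Rational(1, 2)))) ≈ 109.21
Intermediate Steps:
Function('R')(t, o) = Add(Rational(4, 5), Mul(Rational(-1, 3), t)) (Function('R')(t, o) = Add(Mul(4, Pow(5, -1)), Mul(t, Pow(-3, -1))) = Add(Mul(4, Rational(1, 5)), Mul(t, Rational(-1, 3))) = Add(Rational(4, 5), Mul(Rational(-1, 3), t)))
F = 16 (F = Add(64, -48) = 16)
m = Add(4, Pow(19, Rational(1, 2))) (m = Add(4, Pow(Add(9, Add(14, -4)), Rational(1, 2))) = Add(4, Pow(Add(9, 10), Rational(1, 2))) = Add(4, Pow(19, Rational(1, 2))) ≈ 8.3589)
Mul(Add(m, Function('R')(7, -7)), F) = Mul(Add(Add(4, Pow(19, Rational(1, 2))), Add(Rational(4, 5), Mul(Rational(-1, 3), 7))), 16) = Mul(Add(Add(4, Pow(19, Rational(1, 2))), Add(Rational(4, 5), Rational(-7, 3))), 16) = Mul(Add(Add(4, Pow(19, Rational(1, 2))), Rational(-23, 15)), 16) = Mul(Add(Rational(37, 15), Pow(19, Rational(1, 2))), 16) = Add(Rational(592, 15), Mul(16, Pow(19, Rational(1, 2))))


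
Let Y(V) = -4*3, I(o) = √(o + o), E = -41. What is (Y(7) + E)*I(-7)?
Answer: -53*I*√14 ≈ -198.31*I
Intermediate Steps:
I(o) = √2*√o (I(o) = √(2*o) = √2*√o)
Y(V) = -12
(Y(7) + E)*I(-7) = (-12 - 41)*(√2*√(-7)) = -53*√2*I*√7 = -53*I*√14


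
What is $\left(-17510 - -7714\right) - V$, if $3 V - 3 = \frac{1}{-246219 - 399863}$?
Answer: $- \frac{18988996061}{1938246} \approx -9797.0$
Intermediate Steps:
$V = \frac{1938245}{1938246}$ ($V = 1 + \frac{1}{3 \left(-246219 - 399863\right)} = 1 + \frac{1}{3 \left(-646082\right)} = 1 + \frac{1}{3} \left(- \frac{1}{646082}\right) = 1 - \frac{1}{1938246} = \frac{1938245}{1938246} \approx 1.0$)
$\left(-17510 - -7714\right) - V = \left(-17510 - -7714\right) - \frac{1938245}{1938246} = \left(-17510 + 7714\right) - \frac{1938245}{1938246} = -9796 - \frac{1938245}{1938246} = - \frac{18988996061}{1938246}$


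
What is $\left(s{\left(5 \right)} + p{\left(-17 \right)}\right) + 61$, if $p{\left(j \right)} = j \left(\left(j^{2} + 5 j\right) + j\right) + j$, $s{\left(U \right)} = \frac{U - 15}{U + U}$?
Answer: $-3136$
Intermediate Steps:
$s{\left(U \right)} = \frac{-15 + U}{2 U}$
$p{\left(j \right)} = j + j \left(j^{2} + 6 j\right)$ ($p{\left(j \right)} = j \left(j^{2} + 6 j\right) + j = j + j \left(j^{2} + 6 j\right)$)
$\left(s{\left(5 \right)} + p{\left(-17 \right)}\right) + 61 = \left(\frac{-15 + 5}{2 \cdot 5} - 17 \left(1 + \left(-17\right)^{2} + 6 \left(-17\right)\right)\right) + 61 = \left(\frac{1}{2} \cdot \frac{1}{5} \left(-10\right) - 17 \left(1 + 289 - 102\right)\right) + 61 = \left(-1 - 3196\right) + 61 = -3197 + 61 = -3136$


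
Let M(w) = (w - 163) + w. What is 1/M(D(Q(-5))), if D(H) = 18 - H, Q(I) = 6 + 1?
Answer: -1/141 ≈ -0.0070922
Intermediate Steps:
Q(I) = 7
M(w) = -163 + 2*w (M(w) = (-163 + w) + w = -163 + 2*w)
1/M(D(Q(-5))) = 1/(-163 + 2*(18 - 1*7)) = 1/(-163 + 2*(18 - 7)) = 1/(-163 + 2*11) = 1/(-163 + 22) = 1/(-141) = -1/141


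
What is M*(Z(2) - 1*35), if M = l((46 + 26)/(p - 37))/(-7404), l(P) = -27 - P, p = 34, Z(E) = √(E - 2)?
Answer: -35/2468 ≈ -0.014182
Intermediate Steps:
Z(E) = √(-2 + E)
M = 1/2468 (M = (-27 - (46 + 26)/(34 - 37))/(-7404) = (-27 - 72/(-3))*(-1/7404) = (-27 - 72*(-1)/3)*(-1/7404) = (-27 - 1*(-24))*(-1/7404) = (-27 + 24)*(-1/7404) = -3*(-1/7404) = 1/2468 ≈ 0.00040519)
M*(Z(2) - 1*35) = (√(-2 + 2) - 1*35)/2468 = (√0 - 35)/2468 = (0 - 35)/2468 = (1/2468)*(-35) = -35/2468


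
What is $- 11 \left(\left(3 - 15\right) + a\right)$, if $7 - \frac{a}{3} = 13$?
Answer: $330$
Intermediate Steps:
$a = -18$ ($a = 21 - 39 = -18$)
$- 11 \left(\left(3 - 15\right) + a\right) = - 11 \left(\left(3 - 15\right) - 18\right) = - 11 \left(-12 - 18\right) = \left(-11\right) \left(-30\right) = 330$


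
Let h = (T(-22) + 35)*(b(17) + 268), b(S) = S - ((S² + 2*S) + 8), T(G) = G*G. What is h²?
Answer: 569967876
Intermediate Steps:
T(G) = G²
b(S) = -8 - S - S² (b(S) = S - (8 + S² + 2*S) = S + (-8 - S² - 2*S) = -8 - S - S²)
h = -23874 (h = ((-22)² + 35)*((-8 - 1*17 - 1*17²) + 268) = (484 + 35)*((-8 - 17 - 1*289) + 268) = 519*((-8 - 17 - 289) + 268) = 519*(-314 + 268) = 519*(-46) = -23874)
h² = (-23874)² = 569967876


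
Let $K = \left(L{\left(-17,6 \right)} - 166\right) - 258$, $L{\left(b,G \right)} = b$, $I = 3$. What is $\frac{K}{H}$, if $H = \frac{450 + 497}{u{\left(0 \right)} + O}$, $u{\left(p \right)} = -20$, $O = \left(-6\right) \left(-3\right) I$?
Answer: $- \frac{14994}{947} \approx -15.833$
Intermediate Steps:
$O = 54$ ($O = \left(-6\right) \left(-3\right) 3 = 18 \cdot 3 = 54$)
$H = \frac{947}{34}$ ($H = \frac{450 + 497}{-20 + 54} = \frac{947}{34} \approx 27.853$)
$K = -441$ ($K = \left(-17 - 166\right) - 258 = -183 - 258 = -441$)
$\frac{K}{H} = - \frac{441}{\frac{947}{34}} = \left(-441\right) \frac{34}{947} = - \frac{14994}{947}$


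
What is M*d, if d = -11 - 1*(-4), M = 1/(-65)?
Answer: 7/65 ≈ 0.10769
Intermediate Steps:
M = -1/65 ≈ -0.015385
d = -7 (d = -11 + 4 = -7)
M*d = -1/65*(-7) = 7/65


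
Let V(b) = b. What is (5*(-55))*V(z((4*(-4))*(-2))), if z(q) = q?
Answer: -8800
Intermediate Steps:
(5*(-55))*V(z((4*(-4))*(-2))) = (5*(-55))*((4*(-4))*(-2)) = -(-4400)*(-2) = -275*32 = -8800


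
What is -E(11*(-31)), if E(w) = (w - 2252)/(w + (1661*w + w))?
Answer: -2593/567083 ≈ -0.0045725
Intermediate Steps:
E(w) = (-2252 + w)/(1663*w) (E(w) = (-2252 + w)/(w + 1662*w) = (-2252 + w)/((1663*w)) = (-2252 + w)*(1/(1663*w)) = (-2252 + w)/(1663*w))
-E(11*(-31)) = -(-2252 + 11*(-31))/(1663*(11*(-31))) = -(-2252 - 341)/(1663*(-341)) = -(-1)*(-2593)/(1663*341) = -1*2593/567083 = -2593/567083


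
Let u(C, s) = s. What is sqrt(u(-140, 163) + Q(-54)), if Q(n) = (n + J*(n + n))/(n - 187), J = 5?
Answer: sqrt(9610357)/241 ≈ 12.863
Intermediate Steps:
Q(n) = 11*n/(-187 + n) (Q(n) = (n + 5*(n + n))/(n - 187) = (n + 5*(2*n))/(-187 + n) = (n + 10*n)/(-187 + n) = (11*n)/(-187 + n) = 11*n/(-187 + n))
sqrt(u(-140, 163) + Q(-54)) = sqrt(163 + 11*(-54)/(-187 - 54)) = sqrt(163 + 11*(-54)/(-241)) = sqrt(163 + 11*(-54)*(-1/241)) = sqrt(163 + 594/241) = sqrt(39877/241) = sqrt(9610357)/241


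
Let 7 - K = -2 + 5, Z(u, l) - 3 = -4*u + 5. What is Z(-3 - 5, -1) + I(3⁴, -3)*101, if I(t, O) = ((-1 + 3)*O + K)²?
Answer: 444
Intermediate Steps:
Z(u, l) = 8 - 4*u (Z(u, l) = 3 + (-4*u + 5) = 3 + (5 - 4*u) = 8 - 4*u)
K = 4 (K = 7 - (-2 + 5) = 7 - 1*3 = 7 - 3 = 4)
I(t, O) = (4 + 2*O)² (I(t, O) = ((-1 + 3)*O + 4)² = (2*O + 4)² = (4 + 2*O)²)
Z(-3 - 5, -1) + I(3⁴, -3)*101 = (8 - 4*(-3 - 5)) + (4*(2 - 3)²)*101 = (8 - 4*(-8)) + (4*(-1)²)*101 = (8 + 32) + (4*1)*101 = 40 + 4*101 = 40 + 404 = 444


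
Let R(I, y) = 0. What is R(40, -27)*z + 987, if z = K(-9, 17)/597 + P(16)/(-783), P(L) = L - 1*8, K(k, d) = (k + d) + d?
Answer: 987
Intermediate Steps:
K(k, d) = k + 2*d (K(k, d) = (d + k) + d = k + 2*d)
P(L) = -8 + L (P(L) = L - 8 = -8 + L)
z = 4933/155817 (z = (-9 + 2*17)/597 + (-8 + 16)/(-783) = (-9 + 34)*(1/597) + 8*(-1/783) = 25*(1/597) - 8/783 = 25/597 - 8/783 = 4933/155817 ≈ 0.031659)
R(40, -27)*z + 987 = 0*(4933/155817) + 987 = 0 + 987 = 987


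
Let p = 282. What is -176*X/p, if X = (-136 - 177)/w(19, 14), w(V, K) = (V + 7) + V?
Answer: 27544/6345 ≈ 4.3411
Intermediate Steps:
w(V, K) = 7 + 2*V (w(V, K) = (7 + V) + V = 7 + 2*V)
X = -313/45 (X = (-136 - 177)/(7 + 2*19) = -313/(7 + 38) = -313/45 ≈ -6.9556)
-176*X/p = -(-55088)/(45*282) = -176*(-313/12690) = 27544/6345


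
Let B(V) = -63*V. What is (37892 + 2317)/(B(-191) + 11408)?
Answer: 40209/23441 ≈ 1.7153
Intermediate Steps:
(37892 + 2317)/(B(-191) + 11408) = (37892 + 2317)/(-63*(-191) + 11408) = 40209/(12033 + 11408) = 40209/23441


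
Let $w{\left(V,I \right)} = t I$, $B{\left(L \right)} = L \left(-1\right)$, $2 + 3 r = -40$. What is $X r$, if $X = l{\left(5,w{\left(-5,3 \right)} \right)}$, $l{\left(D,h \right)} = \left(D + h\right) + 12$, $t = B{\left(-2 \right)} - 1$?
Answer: $-280$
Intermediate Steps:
$r = -14$ ($r = - \frac{2}{3} + \frac{1}{3} \left(-40\right) = - \frac{2}{3} - \frac{40}{3} = -14$)
$B{\left(L \right)} = - L$
$t = 1$ ($t = \left(-1\right) \left(-2\right) - 1 = 2 - 1 = 1$)
$w{\left(V,I \right)} = I$ ($w{\left(V,I \right)} = 1 I = I$)
$l{\left(D,h \right)} = 12 + D + h$
$X = 20$ ($X = 12 + 5 + 3 = 20$)
$X r = 20 \left(-14\right) = -280$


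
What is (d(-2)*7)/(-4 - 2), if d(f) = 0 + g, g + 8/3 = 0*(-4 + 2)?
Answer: 28/9 ≈ 3.1111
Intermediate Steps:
g = -8/3 (g = -8/3 + 0*(-4 + 2) = -8/3 + 0*(-2) = -8/3 + 0 = -8/3 ≈ -2.6667)
d(f) = -8/3 (d(f) = 0 - 8/3 = -8/3)
(d(-2)*7)/(-4 - 2) = (-8/3*7)/(-4 - 2) = -56/3/(-6) = -56/3*(-⅙) = 28/9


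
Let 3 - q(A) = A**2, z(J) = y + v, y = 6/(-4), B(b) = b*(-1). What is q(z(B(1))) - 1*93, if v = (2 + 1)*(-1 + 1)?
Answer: -369/4 ≈ -92.250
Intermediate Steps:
B(b) = -b
y = -3/2 (y = 6*(-1/4) = -3/2 ≈ -1.5000)
v = 0 (v = 3*0 = 0)
z(J) = -3/2 (z(J) = -3/2 + 0 = -3/2)
q(A) = 3 - A**2
q(z(B(1))) - 1*93 = (3 - (-3/2)**2) - 1*93 = (3 - 1*9/4) - 93 = (3 - 9/4) - 93 = 3/4 - 93 = -369/4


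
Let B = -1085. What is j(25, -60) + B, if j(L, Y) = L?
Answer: -1060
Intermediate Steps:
j(25, -60) + B = 25 - 1085 = -1060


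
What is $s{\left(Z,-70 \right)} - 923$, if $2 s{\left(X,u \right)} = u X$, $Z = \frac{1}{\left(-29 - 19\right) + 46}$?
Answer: $- \frac{1811}{2} \approx -905.5$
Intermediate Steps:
$Z = - \frac{1}{2}$ ($Z = \frac{1}{-48 + 46} = \frac{1}{-2} = - \frac{1}{2} \approx -0.5$)
$s{\left(X,u \right)} = \frac{X u}{2}$ ($s{\left(X,u \right)} = \frac{u X}{2} = \frac{X u}{2}$)
$s{\left(Z,-70 \right)} - 923 = \frac{1}{2} \left(- \frac{1}{2}\right) \left(-70\right) - 923 = \frac{35}{2} - 923 = - \frac{1811}{2}$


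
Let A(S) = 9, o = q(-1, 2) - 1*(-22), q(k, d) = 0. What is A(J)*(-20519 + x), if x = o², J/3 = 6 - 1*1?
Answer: -180315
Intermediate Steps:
J = 15 (J = 3*(6 - 1*1) = 3*(6 - 1) = 3*5 = 15)
o = 22 (o = 0 - 1*(-22) = 0 + 22 = 22)
x = 484 (x = 22² = 484)
A(J)*(-20519 + x) = 9*(-20519 + 484) = 9*(-20035) = -180315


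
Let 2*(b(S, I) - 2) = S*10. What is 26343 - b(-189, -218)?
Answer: 27286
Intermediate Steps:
b(S, I) = 2 + 5*S (b(S, I) = 2 + (S*10)/2 = 2 + (10*S)/2 = 2 + 5*S)
26343 - b(-189, -218) = 26343 - (2 + 5*(-189)) = 26343 - (2 - 945) = 26343 - 1*(-943) = 26343 + 943 = 27286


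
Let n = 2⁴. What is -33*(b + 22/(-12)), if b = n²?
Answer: -16775/2 ≈ -8387.5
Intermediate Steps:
n = 16
b = 256 (b = 16² = 256)
-33*(b + 22/(-12)) = -33*(256 + 22/(-12)) = -33*(256 + 22*(-1/12)) = -33*(256 - 11/6) = -33*1525/6 = -16775/2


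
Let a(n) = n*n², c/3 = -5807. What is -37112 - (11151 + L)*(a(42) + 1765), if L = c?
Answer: 475561198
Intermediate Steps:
c = -17421 (c = 3*(-5807) = -17421)
L = -17421
a(n) = n³
-37112 - (11151 + L)*(a(42) + 1765) = -37112 - (11151 - 17421)*(42³ + 1765) = -37112 - (-6270)*(74088 + 1765) = -37112 - (-6270)*75853 = -37112 - 1*(-475598310) = -37112 + 475598310 = 475561198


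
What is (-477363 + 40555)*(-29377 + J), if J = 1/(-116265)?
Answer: 1491925108676048/116265 ≈ 1.2832e+10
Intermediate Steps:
J = -1/116265 ≈ -8.6010e-6
(-477363 + 40555)*(-29377 + J) = (-477363 + 40555)*(-29377 - 1/116265) = -436808*(-3415516906/116265) = 1491925108676048/116265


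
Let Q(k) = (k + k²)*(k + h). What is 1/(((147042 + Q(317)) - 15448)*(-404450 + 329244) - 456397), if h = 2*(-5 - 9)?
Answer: -1/2200868549165 ≈ -4.5437e-13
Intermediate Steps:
h = -28 (h = 2*(-14) = -28)
Q(k) = (-28 + k)*(k + k²) (Q(k) = (k + k²)*(k - 28) = (k + k²)*(-28 + k) = (-28 + k)*(k + k²))
1/(((147042 + Q(317)) - 15448)*(-404450 + 329244) - 456397) = 1/(((147042 + 317*(-28 + 317² - 27*317)) - 15448)*(-404450 + 329244) - 456397) = 1/(((147042 + 317*(-28 + 100489 - 8559)) - 15448)*(-75206) - 456397) = 1/(((147042 + 317*91902) - 15448)*(-75206) - 456397) = 1/(((147042 + 29132934) - 15448)*(-75206) - 456397) = 1/((29279976 - 15448)*(-75206) - 456397) = 1/(29264528*(-75206) - 456397) = 1/(-2200868092768 - 456397) = 1/(-2200868549165) = -1/2200868549165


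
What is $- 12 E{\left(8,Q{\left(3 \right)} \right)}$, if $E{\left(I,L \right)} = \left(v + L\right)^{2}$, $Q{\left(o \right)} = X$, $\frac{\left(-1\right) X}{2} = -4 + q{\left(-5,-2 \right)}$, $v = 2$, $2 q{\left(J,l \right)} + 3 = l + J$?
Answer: $-4800$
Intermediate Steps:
$q{\left(J,l \right)} = - \frac{3}{2} + \frac{J}{2} + \frac{l}{2}$ ($q{\left(J,l \right)} = - \frac{3}{2} + \frac{l + J}{2} = - \frac{3}{2} + \frac{J + l}{2} = - \frac{3}{2} + \left(\frac{J}{2} + \frac{l}{2}\right) = - \frac{3}{2} + \frac{J}{2} + \frac{l}{2}$)
$X = 18$ ($X = - 2 \left(-4 + \left(- \frac{3}{2} + \frac{1}{2} \left(-5\right) + \frac{1}{2} \left(-2\right)\right)\right) = - 2 \left(-4 - 5\right) = \left(-2\right) \left(-9\right) = 18$)
$Q{\left(o \right)} = 18$
$E{\left(I,L \right)} = \left(2 + L\right)^{2}$
$- 12 E{\left(8,Q{\left(3 \right)} \right)} = - 12 \left(2 + 18\right)^{2} = - 12 \cdot 20^{2} = \left(-12\right) 400 = -4800$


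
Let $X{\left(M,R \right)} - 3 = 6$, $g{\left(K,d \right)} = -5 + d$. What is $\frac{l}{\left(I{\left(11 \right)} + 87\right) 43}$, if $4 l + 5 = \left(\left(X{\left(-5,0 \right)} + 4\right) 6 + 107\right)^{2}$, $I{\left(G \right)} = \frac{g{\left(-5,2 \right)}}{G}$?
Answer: $\frac{94105}{41022} \approx 2.294$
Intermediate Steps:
$X{\left(M,R \right)} = 9$ ($X{\left(M,R \right)} = 3 + 6 = 9$)
$I{\left(G \right)} = - \frac{3}{G}$ ($I{\left(G \right)} = \frac{-5 + 2}{G} = - \frac{3}{G}$)
$l = 8555$ ($l = - \frac{5}{4} + \frac{\left(\left(9 + 4\right) 6 + 107\right)^{2}}{4} = - \frac{5}{4} + \frac{\left(13 \cdot 6 + 107\right)^{2}}{4} = - \frac{5}{4} + \frac{\left(78 + 107\right)^{2}}{4} = - \frac{5}{4} + \frac{185^{2}}{4} = - \frac{5}{4} + \frac{1}{4} \cdot 34225 = - \frac{5}{4} + \frac{34225}{4} = 8555$)
$\frac{l}{\left(I{\left(11 \right)} + 87\right) 43} = \frac{8555}{\left(- \frac{3}{11} + 87\right) 43} = \frac{8555}{\frac{954}{11} \cdot 43} = \frac{8555}{\frac{41022}{11}} = 8555 \cdot \frac{11}{41022} = \frac{94105}{41022}$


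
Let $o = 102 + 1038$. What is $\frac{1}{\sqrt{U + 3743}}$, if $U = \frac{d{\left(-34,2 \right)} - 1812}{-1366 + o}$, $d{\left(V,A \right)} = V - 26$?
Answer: $\frac{\sqrt{47900135}}{423895} \approx 0.016327$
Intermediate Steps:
$d{\left(V,A \right)} = -26 + V$
$o = 1140$
$U = \frac{936}{113}$ ($U = \frac{\left(-26 - 34\right) - 1812}{-1366 + 1140} = \frac{-60 - 1812}{-226} = \left(-1872\right) \left(- \frac{1}{226}\right) = \frac{936}{113} \approx 8.2832$)
$\frac{1}{\sqrt{U + 3743}} = \frac{1}{\sqrt{\frac{936}{113} + 3743}} = \frac{1}{\sqrt{\frac{423895}{113}}} = \frac{1}{\frac{1}{113} \sqrt{47900135}} = \frac{\sqrt{47900135}}{423895}$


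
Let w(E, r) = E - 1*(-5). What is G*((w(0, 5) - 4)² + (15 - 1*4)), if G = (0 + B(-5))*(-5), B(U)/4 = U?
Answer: 1200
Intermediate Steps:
B(U) = 4*U
w(E, r) = 5 + E (w(E, r) = E + 5 = 5 + E)
G = 100 (G = (0 + 4*(-5))*(-5) = (0 - 20)*(-5) = -20*(-5) = 100)
G*((w(0, 5) - 4)² + (15 - 1*4)) = 100*(((5 + 0) - 4)² + (15 - 1*4)) = 100*((5 - 4)² + (15 - 4)) = 100*(1² + 11) = 100*(1 + 11) = 100*12 = 1200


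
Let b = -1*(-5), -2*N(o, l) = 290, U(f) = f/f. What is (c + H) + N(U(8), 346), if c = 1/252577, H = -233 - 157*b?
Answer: -293747050/252577 ≈ -1163.0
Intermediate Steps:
U(f) = 1
N(o, l) = -145 (N(o, l) = -½*290 = -145)
b = 5
H = -1018 (H = -233 - 157*5 = -233 - 785 = -1018)
c = 1/252577 ≈ 3.9592e-6
(c + H) + N(U(8), 346) = (1/252577 - 1018) - 145 = -257123385/252577 - 145 = -293747050/252577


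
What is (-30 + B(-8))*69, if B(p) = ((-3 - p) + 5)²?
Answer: 4830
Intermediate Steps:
B(p) = (2 - p)²
(-30 + B(-8))*69 = (-30 + (-2 - 8)²)*69 = (-30 + (-10)²)*69 = (-30 + 100)*69 = 70*69 = 4830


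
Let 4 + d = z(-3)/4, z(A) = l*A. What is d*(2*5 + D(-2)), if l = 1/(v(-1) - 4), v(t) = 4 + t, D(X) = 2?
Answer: -39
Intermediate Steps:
l = -1 (l = 1/((4 - 1) - 4) = 1/(3 - 4) = 1/(-1) = -1)
z(A) = -A
d = -13/4 (d = -4 - 1*(-3)/4 = -4 + 3*(¼) = -4 + ¾ = -13/4 ≈ -3.2500)
d*(2*5 + D(-2)) = -13*(2*5 + 2)/4 = -13*(10 + 2)/4 = -13/4*12 = -39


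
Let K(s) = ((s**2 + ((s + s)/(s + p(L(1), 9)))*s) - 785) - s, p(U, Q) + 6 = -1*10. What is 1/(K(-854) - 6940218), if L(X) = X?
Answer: -435/2702441671 ≈ -1.6097e-7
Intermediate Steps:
p(U, Q) = -16 (p(U, Q) = -6 - 1*10 = -6 - 10 = -16)
K(s) = -785 + s**2 - s + 2*s**2/(-16 + s) (K(s) = ((s**2 + ((s + s)/(s - 16))*s) - 785) - s = ((s**2 + ((2*s)/(-16 + s))*s) - 785) - s = ((s**2 + (2*s/(-16 + s))*s) - 785) - s = ((s**2 + 2*s**2/(-16 + s)) - 785) - s = (-785 + s**2 + 2*s**2/(-16 + s)) - s = -785 + s**2 - s + 2*s**2/(-16 + s))
1/(K(-854) - 6940218) = 1/((12560 + (-854)**3 - 769*(-854) - 15*(-854)**2)/(-16 - 854) - 6940218) = 1/((12560 - 622835864 + 656726 - 15*729316)/(-870) - 6940218) = 1/(-(12560 - 622835864 + 656726 - 10939740)/870 - 6940218) = 1/(-1/870*(-633106318) - 6940218) = 1/(316553159/435 - 6940218) = 1/(-2702441671/435) = -435/2702441671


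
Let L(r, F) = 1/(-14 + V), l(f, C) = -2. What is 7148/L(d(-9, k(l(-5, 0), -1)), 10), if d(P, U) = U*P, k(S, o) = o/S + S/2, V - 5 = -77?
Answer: -614728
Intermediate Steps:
V = -72 (V = 5 - 77 = -72)
k(S, o) = S/2 + o/S (k(S, o) = o/S + S*(½) = o/S + S/2 = S/2 + o/S)
d(P, U) = P*U
L(r, F) = -1/86 (L(r, F) = 1/(-14 - 72) = 1/(-86) = -1/86)
7148/L(d(-9, k(l(-5, 0), -1)), 10) = 7148/(-1/86) = 7148*(-86) = -614728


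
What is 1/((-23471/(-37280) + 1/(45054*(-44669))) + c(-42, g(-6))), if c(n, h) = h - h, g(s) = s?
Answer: 37513319228640/23617894713533 ≈ 1.5883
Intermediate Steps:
c(n, h) = 0
1/((-23471/(-37280) + 1/(45054*(-44669))) + c(-42, g(-6))) = 1/((-23471/(-37280) + 1/(45054*(-44669))) + 0) = 1/((-23471*(-1/37280) + (1/45054)*(-1/44669)) + 0) = 1/((23471/37280 - 1/2012517126) + 0) = 1/(23617894713533/37513319228640 + 0) = 1/(23617894713533/37513319228640) = 37513319228640/23617894713533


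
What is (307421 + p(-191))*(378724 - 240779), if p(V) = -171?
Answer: 42383601250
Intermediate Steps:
(307421 + p(-191))*(378724 - 240779) = (307421 - 171)*(378724 - 240779) = 307250*137945 = 42383601250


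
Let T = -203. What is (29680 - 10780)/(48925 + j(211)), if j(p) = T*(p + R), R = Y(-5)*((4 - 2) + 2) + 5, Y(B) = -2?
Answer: 18900/6701 ≈ 2.8205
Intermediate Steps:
R = -3 (R = -2*((4 - 2) + 2) + 5 = -2*(2 + 2) + 5 = -2*4 + 5 = -8 + 5 = -3)
j(p) = 609 - 203*p (j(p) = -203*(p - 3) = -203*(-3 + p) = 609 - 203*p)
(29680 - 10780)/(48925 + j(211)) = (29680 - 10780)/(48925 + (609 - 203*211)) = 18900/(48925 + (609 - 42833)) = 18900/(48925 - 42224) = 18900/6701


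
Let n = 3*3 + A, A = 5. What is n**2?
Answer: 196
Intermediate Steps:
n = 14 (n = 3*3 + 5 = 9 + 5 = 14)
n**2 = 14**2 = 196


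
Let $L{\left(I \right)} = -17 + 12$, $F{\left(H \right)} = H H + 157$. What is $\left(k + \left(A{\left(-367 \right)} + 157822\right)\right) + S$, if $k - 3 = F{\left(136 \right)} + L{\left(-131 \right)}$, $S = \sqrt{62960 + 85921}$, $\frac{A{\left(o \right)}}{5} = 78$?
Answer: $176863 + \sqrt{148881} \approx 1.7725 \cdot 10^{5}$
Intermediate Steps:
$F{\left(H \right)} = 157 + H^{2}$ ($F{\left(H \right)} = H^{2} + 157 = 157 + H^{2}$)
$A{\left(o \right)} = 390$ ($A{\left(o \right)} = 5 \cdot 78 = 390$)
$L{\left(I \right)} = -5$
$S = \sqrt{148881} \approx 385.85$
$k = 18651$ ($k = 3 + \left(\left(157 + 136^{2}\right) - 5\right) = 3 + \left(\left(157 + 18496\right) - 5\right) = 3 + \left(18653 - 5\right) = 3 + 18648 = 18651$)
$\left(k + \left(A{\left(-367 \right)} + 157822\right)\right) + S = \left(18651 + \left(390 + 157822\right)\right) + \sqrt{148881} = \left(18651 + 158212\right) + \sqrt{148881} = 176863 + \sqrt{148881}$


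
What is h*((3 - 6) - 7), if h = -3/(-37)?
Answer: -30/37 ≈ -0.81081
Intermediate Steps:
h = 3/37 (h = -3*(-1/37) = 3/37 ≈ 0.081081)
h*((3 - 6) - 7) = 3*((3 - 6) - 7)/37 = 3*(-3 - 7)/37 = (3/37)*(-10) = -30/37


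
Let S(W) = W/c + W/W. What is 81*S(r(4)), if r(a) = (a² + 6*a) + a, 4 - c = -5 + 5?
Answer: 972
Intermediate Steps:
c = 4 (c = 4 - (-5 + 5) = 4 - 1*0 = 4 + 0 = 4)
r(a) = a² + 7*a
S(W) = 1 + W/4 (S(W) = W/4 + W/W = W*(¼) + 1 = W/4 + 1 = 1 + W/4)
81*S(r(4)) = 81*(1 + (4*(7 + 4))/4) = 81*(1 + (4*11)/4) = 81*(1 + (¼)*44) = 81*(1 + 11) = 81*12 = 972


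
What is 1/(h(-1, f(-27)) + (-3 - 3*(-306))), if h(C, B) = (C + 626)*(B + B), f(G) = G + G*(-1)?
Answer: 1/915 ≈ 0.0010929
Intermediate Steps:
f(G) = 0 (f(G) = G - G = 0)
h(C, B) = 2*B*(626 + C) (h(C, B) = (626 + C)*(2*B) = 2*B*(626 + C))
1/(h(-1, f(-27)) + (-3 - 3*(-306))) = 1/(2*0*(626 - 1) + (-3 - 3*(-306))) = 1/(2*0*625 + (-3 + 918)) = 1/(0 + 915) = 1/915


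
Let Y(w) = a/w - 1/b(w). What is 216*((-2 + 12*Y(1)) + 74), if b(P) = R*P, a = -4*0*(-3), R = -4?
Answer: 16200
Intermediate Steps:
a = 0 (a = 0*(-3) = 0)
b(P) = -4*P
Y(w) = 1/(4*w) (Y(w) = 0/w - 1/((-4*w)) = 0 - (-1)/(4*w) = 0 + 1/(4*w) = 1/(4*w))
216*((-2 + 12*Y(1)) + 74) = 216*((-2 + 12*((¼)/1)) + 74) = 216*((-2 + 12*((¼)*1)) + 74) = 216*((-2 + 12*(¼)) + 74) = 216*((-2 + 3) + 74) = 216*(1 + 74) = 216*75 = 16200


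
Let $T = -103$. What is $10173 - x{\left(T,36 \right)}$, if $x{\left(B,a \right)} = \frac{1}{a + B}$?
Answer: $\frac{681592}{67} \approx 10173.0$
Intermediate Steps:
$x{\left(B,a \right)} = \frac{1}{B + a}$
$10173 - x{\left(T,36 \right)} = 10173 - \frac{1}{-103 + 36} = 10173 - \frac{1}{-67} = 10173 - - \frac{1}{67} = 10173 + \frac{1}{67} = \frac{681592}{67}$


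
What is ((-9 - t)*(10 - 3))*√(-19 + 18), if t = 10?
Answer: -133*I ≈ -133.0*I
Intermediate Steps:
((-9 - t)*(10 - 3))*√(-19 + 18) = ((-9 - 1*10)*(10 - 3))*√(-19 + 18) = ((-9 - 10)*7)*√(-1) = (-19*7)*I = -133*I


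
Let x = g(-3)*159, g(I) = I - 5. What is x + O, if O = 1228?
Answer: -44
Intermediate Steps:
g(I) = -5 + I
x = -1272 (x = (-5 - 3)*159 = -8*159 = -1272)
x + O = -1272 + 1228 = -44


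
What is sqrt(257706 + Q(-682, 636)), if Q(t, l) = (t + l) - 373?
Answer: sqrt(257287) ≈ 507.23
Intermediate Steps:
Q(t, l) = -373 + l + t (Q(t, l) = (l + t) - 373 = -373 + l + t)
sqrt(257706 + Q(-682, 636)) = sqrt(257706 + (-373 + 636 - 682)) = sqrt(257706 - 419) = sqrt(257287)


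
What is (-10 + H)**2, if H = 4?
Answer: 36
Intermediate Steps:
(-10 + H)**2 = (-10 + 4)**2 = (-6)**2 = 36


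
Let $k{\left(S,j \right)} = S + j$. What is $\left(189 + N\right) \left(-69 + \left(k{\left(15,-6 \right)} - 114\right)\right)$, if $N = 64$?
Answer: $-44022$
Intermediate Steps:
$\left(189 + N\right) \left(-69 + \left(k{\left(15,-6 \right)} - 114\right)\right) = \left(189 + 64\right) \left(-69 + \left(\left(15 - 6\right) - 114\right)\right) = 253 \left(-69 + \left(9 - 114\right)\right) = 253 \left(-69 - 105\right) = 253 \left(-174\right) = -44022$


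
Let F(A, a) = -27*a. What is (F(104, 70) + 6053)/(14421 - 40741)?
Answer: -4163/26320 ≈ -0.15817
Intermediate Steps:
(F(104, 70) + 6053)/(14421 - 40741) = (-27*70 + 6053)/(14421 - 40741) = (-1890 + 6053)/(-26320) = 4163*(-1/26320) = -4163/26320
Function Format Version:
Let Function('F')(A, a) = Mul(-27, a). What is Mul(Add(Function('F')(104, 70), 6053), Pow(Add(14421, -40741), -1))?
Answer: Rational(-4163, 26320) ≈ -0.15817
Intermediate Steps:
Mul(Add(Function('F')(104, 70), 6053), Pow(Add(14421, -40741), -1)) = Mul(Add(Mul(-27, 70), 6053), Pow(Add(14421, -40741), -1)) = Mul(Add(-1890, 6053), Pow(-26320, -1)) = Mul(4163, Rational(-1, 26320)) = Rational(-4163, 26320)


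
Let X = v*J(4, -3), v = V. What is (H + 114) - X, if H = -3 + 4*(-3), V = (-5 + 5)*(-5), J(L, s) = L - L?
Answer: 99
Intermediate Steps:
J(L, s) = 0
V = 0 (V = 0*(-5) = 0)
H = -15 (H = -3 - 12 = -15)
v = 0
X = 0 (X = 0*0 = 0)
(H + 114) - X = (-15 + 114) - 1*0 = 99 + 0 = 99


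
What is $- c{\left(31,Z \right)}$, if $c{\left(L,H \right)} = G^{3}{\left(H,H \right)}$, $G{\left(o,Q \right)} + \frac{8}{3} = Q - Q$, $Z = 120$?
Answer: $\frac{512}{27} \approx 18.963$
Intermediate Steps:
$G{\left(o,Q \right)} = - \frac{8}{3}$ ($G{\left(o,Q \right)} = - \frac{8}{3} + \left(Q - Q\right) = - \frac{8}{3} + 0 = - \frac{8}{3}$)
$c{\left(L,H \right)} = - \frac{512}{27}$ ($c{\left(L,H \right)} = \left(- \frac{8}{3}\right)^{3} = - \frac{512}{27}$)
$- c{\left(31,Z \right)} = \left(-1\right) \left(- \frac{512}{27}\right) = \frac{512}{27}$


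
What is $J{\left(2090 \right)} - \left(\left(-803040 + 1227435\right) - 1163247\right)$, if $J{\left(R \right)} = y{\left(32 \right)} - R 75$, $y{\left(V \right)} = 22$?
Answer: $582124$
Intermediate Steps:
$J{\left(R \right)} = 22 - 75 R$ ($J{\left(R \right)} = 22 - R 75 = 22 - 75 R$)
$J{\left(2090 \right)} - \left(\left(-803040 + 1227435\right) - 1163247\right) = \left(22 - 156750\right) - \left(\left(-803040 + 1227435\right) - 1163247\right) = \left(22 - 156750\right) - \left(424395 - 1163247\right) = -156728 - -738852 = -156728 + 738852 = 582124$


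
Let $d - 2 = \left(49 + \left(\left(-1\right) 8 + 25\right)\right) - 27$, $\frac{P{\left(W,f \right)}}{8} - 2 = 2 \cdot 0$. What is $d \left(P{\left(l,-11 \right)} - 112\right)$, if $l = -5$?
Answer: $-3936$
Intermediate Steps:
$P{\left(W,f \right)} = 16$ ($P{\left(W,f \right)} = 16 + 8 \cdot 2 \cdot 0 = 16 + 8 \cdot 0 = 16 + 0 = 16$)
$d = 41$ ($d = 2 + \left(\left(49 + \left(\left(-1\right) 8 + 25\right)\right) - 27\right) = 2 + \left(\left(49 + \left(-8 + 25\right)\right) - 27\right) = 2 + \left(\left(49 + 17\right) - 27\right) = 2 + \left(66 - 27\right) = 2 + 39 = 41$)
$d \left(P{\left(l,-11 \right)} - 112\right) = 41 \left(16 - 112\right) = 41 \left(-96\right) = -3936$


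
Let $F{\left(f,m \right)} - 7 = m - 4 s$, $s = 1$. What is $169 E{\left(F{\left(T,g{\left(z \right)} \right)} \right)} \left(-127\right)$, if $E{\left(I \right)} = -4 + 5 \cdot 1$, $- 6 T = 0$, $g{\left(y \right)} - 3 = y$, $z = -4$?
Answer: $-21463$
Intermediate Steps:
$g{\left(y \right)} = 3 + y$
$T = 0$ ($T = \left(- \frac{1}{6}\right) 0 = 0$)
$F{\left(f,m \right)} = 3 + m$ ($F{\left(f,m \right)} = 7 + \left(m - 4\right) = 7 + \left(-4 + m\right) = 3 + m$)
$E{\left(I \right)} = 1$ ($E{\left(I \right)} = -4 + 5 = 1$)
$169 E{\left(F{\left(T,g{\left(z \right)} \right)} \right)} \left(-127\right) = 169 \cdot 1 \left(-127\right) = 169 \left(-127\right) = -21463$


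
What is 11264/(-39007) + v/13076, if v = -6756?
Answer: -102704839/127513883 ≈ -0.80544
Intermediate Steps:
11264/(-39007) + v/13076 = 11264/(-39007) - 6756/13076 = 11264*(-1/39007) - 6756*1/13076 = -11264/39007 - 1689/3269 = -102704839/127513883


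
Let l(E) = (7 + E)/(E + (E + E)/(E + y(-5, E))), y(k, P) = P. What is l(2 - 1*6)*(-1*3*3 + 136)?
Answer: -127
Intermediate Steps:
l(E) = (7 + E)/(1 + E) (l(E) = (7 + E)/(E + (E + E)/(E + E)) = (7 + E)/(E + (2*E)/((2*E))) = (7 + E)/(E + (2*E)*(1/(2*E))) = (7 + E)/(E + 1) = (7 + E)/(1 + E))
l(2 - 1*6)*(-1*3*3 + 136) = ((7 + (2 - 1*6))/(1 + (2 - 1*6)))*(-1*3*3 + 136) = ((7 + (2 - 6))/(1 + (2 - 6)))*(-3*3 + 136) = ((7 - 4)/(1 - 4))*(-9 + 136) = (3/(-3))*127 = -⅓*3*127 = -1*127 = -127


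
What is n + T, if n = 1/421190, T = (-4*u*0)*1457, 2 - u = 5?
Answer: 1/421190 ≈ 2.3742e-6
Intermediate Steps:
u = -3 (u = 2 - 1*5 = 2 - 5 = -3)
T = 0 (T = (-4*(-3)*0)*1457 = (12*0)*1457 = 0*1457 = 0)
n = 1/421190 ≈ 2.3742e-6
n + T = 1/421190 + 0 = 1/421190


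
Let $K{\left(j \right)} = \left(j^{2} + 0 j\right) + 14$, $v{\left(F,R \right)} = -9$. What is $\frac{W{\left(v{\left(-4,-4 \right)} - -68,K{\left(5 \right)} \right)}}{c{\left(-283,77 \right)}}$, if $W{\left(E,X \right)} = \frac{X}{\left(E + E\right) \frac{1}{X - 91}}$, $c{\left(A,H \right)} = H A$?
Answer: $\frac{1014}{1285669} \approx 0.00078869$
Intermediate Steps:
$c{\left(A,H \right)} = A H$
$K{\left(j \right)} = 14 + j^{2}$ ($K{\left(j \right)} = \left(j^{2} + 0\right) + 14 = j^{2} + 14 = 14 + j^{2}$)
$W{\left(E,X \right)} = \frac{X \left(-91 + X\right)}{2 E}$ ($W{\left(E,X \right)} = \frac{X}{2 E \frac{1}{-91 + X}} = X \frac{-91 + X}{2 E} = \frac{X \left(-91 + X\right)}{2 E}$)
$\frac{W{\left(v{\left(-4,-4 \right)} - -68,K{\left(5 \right)} \right)}}{c{\left(-283,77 \right)}} = \frac{\frac{1}{2} \left(14 + 5^{2}\right) \frac{1}{-9 - -68} \left(-91 + \left(14 + 5^{2}\right)\right)}{\left(-283\right) 77} = \frac{\frac{1}{2} \left(14 + 25\right) \frac{1}{-9 + 68} \left(-91 + \left(14 + 25\right)\right)}{-21791} = \frac{1}{2} \cdot 39 \cdot \frac{1}{59} \left(-91 + 39\right) \left(- \frac{1}{21791}\right) = \frac{1}{2} \cdot 39 \cdot \frac{1}{59} \left(-52\right) \left(- \frac{1}{21791}\right) = \left(- \frac{1014}{59}\right) \left(- \frac{1}{21791}\right) = \frac{1014}{1285669}$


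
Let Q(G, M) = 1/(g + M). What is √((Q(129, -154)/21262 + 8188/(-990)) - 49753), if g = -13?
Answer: I*√17080497665616831544670/585874410 ≈ 223.07*I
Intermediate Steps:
Q(G, M) = 1/(-13 + M)
√((Q(129, -154)/21262 + 8188/(-990)) - 49753) = √((1/(-13 - 154*21262) + 8188/(-990)) - 49753) = √(((1/21262)/(-167) + 8188*(-1/990)) - 49753) = √((-1/167*1/21262 - 4094/495) - 49753) = √((-1/3550754 - 4094/495) - 49753) = √(-14536787371/1757623230 - 49753) = √(-87461565349561/1757623230) = I*√17080497665616831544670/585874410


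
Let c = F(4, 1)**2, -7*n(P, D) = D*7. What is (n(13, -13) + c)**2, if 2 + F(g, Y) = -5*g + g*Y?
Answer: 113569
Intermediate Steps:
F(g, Y) = -2 - 5*g + Y*g (F(g, Y) = -2 + (-5*g + g*Y) = -2 + (-5*g + Y*g) = -2 - 5*g + Y*g)
n(P, D) = -D (n(P, D) = -D*7/7 = -D)
c = 324 (c = (-2 - 5*4 + 1*4)**2 = (-2 - 20 + 4)**2 = (-18)**2 = 324)
(n(13, -13) + c)**2 = (-1*(-13) + 324)**2 = (13 + 324)**2 = 337**2 = 113569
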